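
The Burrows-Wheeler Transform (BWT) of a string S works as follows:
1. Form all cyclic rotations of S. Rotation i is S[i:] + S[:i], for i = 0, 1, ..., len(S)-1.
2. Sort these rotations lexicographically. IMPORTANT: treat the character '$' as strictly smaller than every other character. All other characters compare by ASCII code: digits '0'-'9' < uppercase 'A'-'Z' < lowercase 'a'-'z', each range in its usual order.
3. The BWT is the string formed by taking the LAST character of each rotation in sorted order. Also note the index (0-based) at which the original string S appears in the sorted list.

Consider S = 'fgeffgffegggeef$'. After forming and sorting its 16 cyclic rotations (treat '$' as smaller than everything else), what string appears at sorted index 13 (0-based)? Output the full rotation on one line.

All 16 rotations (rotation i = S[i:]+S[:i]):
  rot[0] = fgeffgffegggeef$
  rot[1] = geffgffegggeef$f
  rot[2] = effgffegggeef$fg
  rot[3] = ffgffegggeef$fge
  rot[4] = fgffegggeef$fgef
  rot[5] = gffegggeef$fgeff
  rot[6] = ffegggeef$fgeffg
  rot[7] = fegggeef$fgeffgf
  rot[8] = egggeef$fgeffgff
  rot[9] = gggeef$fgeffgffe
  rot[10] = ggeef$fgeffgffeg
  rot[11] = geef$fgeffgffegg
  rot[12] = eef$fgeffgffeggg
  rot[13] = ef$fgeffgffeggge
  rot[14] = f$fgeffgffegggee
  rot[15] = $fgeffgffegggeef
Sorted (with $ < everything):
  sorted[0] = $fgeffgffegggeef
  sorted[1] = eef$fgeffgffeggg
  sorted[2] = ef$fgeffgffeggge
  sorted[3] = effgffegggeef$fg
  sorted[4] = egggeef$fgeffgff
  sorted[5] = f$fgeffgffegggee
  sorted[6] = fegggeef$fgeffgf
  sorted[7] = ffegggeef$fgeffg
  sorted[8] = ffgffegggeef$fge
  sorted[9] = fgeffgffegggeef$
  sorted[10] = fgffegggeef$fgef
  sorted[11] = geef$fgeffgffegg
  sorted[12] = geffgffegggeef$f
  sorted[13] = gffegggeef$fgeff
  sorted[14] = ggeef$fgeffgffeg
  sorted[15] = gggeef$fgeffgffe
sorted[13] = gffegggeef$fgeff

Answer: gffegggeef$fgeff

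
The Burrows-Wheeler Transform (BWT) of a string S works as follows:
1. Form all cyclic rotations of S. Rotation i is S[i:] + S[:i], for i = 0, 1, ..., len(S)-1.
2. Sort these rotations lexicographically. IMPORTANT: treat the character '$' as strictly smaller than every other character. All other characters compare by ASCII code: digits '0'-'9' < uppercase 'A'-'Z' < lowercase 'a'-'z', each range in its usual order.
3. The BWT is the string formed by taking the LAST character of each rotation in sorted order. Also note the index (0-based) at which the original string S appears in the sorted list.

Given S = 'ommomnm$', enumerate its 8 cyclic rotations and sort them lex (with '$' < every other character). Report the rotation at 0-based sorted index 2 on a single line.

Answer: mmomnm$o

Derivation:
All 8 rotations (rotation i = S[i:]+S[:i]):
  rot[0] = ommomnm$
  rot[1] = mmomnm$o
  rot[2] = momnm$om
  rot[3] = omnm$omm
  rot[4] = mnm$ommo
  rot[5] = nm$ommom
  rot[6] = m$ommomn
  rot[7] = $ommomnm
Sorted (with $ < everything):
  sorted[0] = $ommomnm
  sorted[1] = m$ommomn
  sorted[2] = mmomnm$o
  sorted[3] = mnm$ommo
  sorted[4] = momnm$om
  sorted[5] = nm$ommom
  sorted[6] = ommomnm$
  sorted[7] = omnm$omm
sorted[2] = mmomnm$o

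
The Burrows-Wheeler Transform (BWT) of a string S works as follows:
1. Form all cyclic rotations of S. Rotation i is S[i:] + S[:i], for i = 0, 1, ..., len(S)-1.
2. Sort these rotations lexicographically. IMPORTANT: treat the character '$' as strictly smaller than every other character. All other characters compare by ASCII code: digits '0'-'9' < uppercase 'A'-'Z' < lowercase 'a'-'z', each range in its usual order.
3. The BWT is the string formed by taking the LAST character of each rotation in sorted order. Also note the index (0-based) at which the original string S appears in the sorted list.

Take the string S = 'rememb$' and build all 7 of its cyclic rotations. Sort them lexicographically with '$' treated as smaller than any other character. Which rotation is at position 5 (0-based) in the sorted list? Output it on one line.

Answer: memb$re

Derivation:
All 7 rotations (rotation i = S[i:]+S[:i]):
  rot[0] = rememb$
  rot[1] = ememb$r
  rot[2] = memb$re
  rot[3] = emb$rem
  rot[4] = mb$reme
  rot[5] = b$remem
  rot[6] = $rememb
Sorted (with $ < everything):
  sorted[0] = $rememb
  sorted[1] = b$remem
  sorted[2] = emb$rem
  sorted[3] = ememb$r
  sorted[4] = mb$reme
  sorted[5] = memb$re
  sorted[6] = rememb$
sorted[5] = memb$re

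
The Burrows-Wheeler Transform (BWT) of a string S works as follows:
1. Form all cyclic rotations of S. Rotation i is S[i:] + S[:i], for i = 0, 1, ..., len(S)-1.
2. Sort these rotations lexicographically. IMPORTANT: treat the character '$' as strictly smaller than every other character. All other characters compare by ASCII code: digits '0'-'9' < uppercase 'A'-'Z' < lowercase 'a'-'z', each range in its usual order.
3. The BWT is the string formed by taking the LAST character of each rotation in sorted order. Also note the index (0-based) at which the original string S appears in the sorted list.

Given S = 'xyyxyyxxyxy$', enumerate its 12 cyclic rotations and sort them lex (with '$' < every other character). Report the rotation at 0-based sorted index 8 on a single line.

Answer: yxy$xyyxyyxx

Derivation:
All 12 rotations (rotation i = S[i:]+S[:i]):
  rot[0] = xyyxyyxxyxy$
  rot[1] = yyxyyxxyxy$x
  rot[2] = yxyyxxyxy$xy
  rot[3] = xyyxxyxy$xyy
  rot[4] = yyxxyxy$xyyx
  rot[5] = yxxyxy$xyyxy
  rot[6] = xxyxy$xyyxyy
  rot[7] = xyxy$xyyxyyx
  rot[8] = yxy$xyyxyyxx
  rot[9] = xy$xyyxyyxxy
  rot[10] = y$xyyxyyxxyx
  rot[11] = $xyyxyyxxyxy
Sorted (with $ < everything):
  sorted[0] = $xyyxyyxxyxy
  sorted[1] = xxyxy$xyyxyy
  sorted[2] = xy$xyyxyyxxy
  sorted[3] = xyxy$xyyxyyx
  sorted[4] = xyyxxyxy$xyy
  sorted[5] = xyyxyyxxyxy$
  sorted[6] = y$xyyxyyxxyx
  sorted[7] = yxxyxy$xyyxy
  sorted[8] = yxy$xyyxyyxx
  sorted[9] = yxyyxxyxy$xy
  sorted[10] = yyxxyxy$xyyx
  sorted[11] = yyxyyxxyxy$x
sorted[8] = yxy$xyyxyyxx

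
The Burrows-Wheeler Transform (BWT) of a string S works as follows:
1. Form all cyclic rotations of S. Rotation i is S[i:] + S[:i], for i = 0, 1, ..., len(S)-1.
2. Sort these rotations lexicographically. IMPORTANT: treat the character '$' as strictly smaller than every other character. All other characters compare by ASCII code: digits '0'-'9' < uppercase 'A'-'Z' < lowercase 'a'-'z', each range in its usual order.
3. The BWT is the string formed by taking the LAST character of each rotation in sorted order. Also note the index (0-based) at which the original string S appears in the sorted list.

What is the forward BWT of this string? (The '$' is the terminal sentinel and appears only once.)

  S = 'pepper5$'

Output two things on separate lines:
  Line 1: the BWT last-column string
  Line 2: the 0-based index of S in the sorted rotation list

All 8 rotations (rotation i = S[i:]+S[:i]):
  rot[0] = pepper5$
  rot[1] = epper5$p
  rot[2] = pper5$pe
  rot[3] = per5$pep
  rot[4] = er5$pepp
  rot[5] = r5$peppe
  rot[6] = 5$pepper
  rot[7] = $pepper5
Sorted (with $ < everything):
  sorted[0] = $pepper5  (last char: '5')
  sorted[1] = 5$pepper  (last char: 'r')
  sorted[2] = epper5$p  (last char: 'p')
  sorted[3] = er5$pepp  (last char: 'p')
  sorted[4] = pepper5$  (last char: '$')
  sorted[5] = per5$pep  (last char: 'p')
  sorted[6] = pper5$pe  (last char: 'e')
  sorted[7] = r5$peppe  (last char: 'e')
Last column: 5rpp$pee
Original string S is at sorted index 4

Answer: 5rpp$pee
4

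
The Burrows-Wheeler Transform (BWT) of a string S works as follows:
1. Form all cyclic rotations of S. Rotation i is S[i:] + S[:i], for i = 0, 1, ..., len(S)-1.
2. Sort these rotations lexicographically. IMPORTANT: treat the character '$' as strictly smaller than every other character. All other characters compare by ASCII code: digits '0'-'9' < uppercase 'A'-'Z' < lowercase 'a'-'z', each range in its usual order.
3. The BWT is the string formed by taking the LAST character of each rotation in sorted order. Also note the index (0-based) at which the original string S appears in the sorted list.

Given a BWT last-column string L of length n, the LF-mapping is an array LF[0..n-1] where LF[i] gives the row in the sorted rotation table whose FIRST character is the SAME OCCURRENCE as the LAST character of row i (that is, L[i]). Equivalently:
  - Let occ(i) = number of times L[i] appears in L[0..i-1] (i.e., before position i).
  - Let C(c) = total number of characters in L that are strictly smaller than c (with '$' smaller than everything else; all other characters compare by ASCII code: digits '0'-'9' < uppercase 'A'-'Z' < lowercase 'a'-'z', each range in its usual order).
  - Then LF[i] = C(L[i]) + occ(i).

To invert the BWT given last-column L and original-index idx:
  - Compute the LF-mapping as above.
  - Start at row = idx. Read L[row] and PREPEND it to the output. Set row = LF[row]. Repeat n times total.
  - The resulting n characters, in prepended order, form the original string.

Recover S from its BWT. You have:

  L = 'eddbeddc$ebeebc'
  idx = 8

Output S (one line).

LF mapping: 10 6 7 1 11 8 9 4 0 12 2 13 14 3 5
Walk LF starting at row 8, prepending L[row]:
  step 1: row=8, L[8]='$', prepend. Next row=LF[8]=0
  step 2: row=0, L[0]='e', prepend. Next row=LF[0]=10
  step 3: row=10, L[10]='b', prepend. Next row=LF[10]=2
  step 4: row=2, L[2]='d', prepend. Next row=LF[2]=7
  step 5: row=7, L[7]='c', prepend. Next row=LF[7]=4
  step 6: row=4, L[4]='e', prepend. Next row=LF[4]=11
  step 7: row=11, L[11]='e', prepend. Next row=LF[11]=13
  step 8: row=13, L[13]='b', prepend. Next row=LF[13]=3
  step 9: row=3, L[3]='b', prepend. Next row=LF[3]=1
  step 10: row=1, L[1]='d', prepend. Next row=LF[1]=6
  step 11: row=6, L[6]='d', prepend. Next row=LF[6]=9
  step 12: row=9, L[9]='e', prepend. Next row=LF[9]=12
  step 13: row=12, L[12]='e', prepend. Next row=LF[12]=14
  step 14: row=14, L[14]='c', prepend. Next row=LF[14]=5
  step 15: row=5, L[5]='d', prepend. Next row=LF[5]=8
Reversed output: dceeddbbeecdbe$

Answer: dceeddbbeecdbe$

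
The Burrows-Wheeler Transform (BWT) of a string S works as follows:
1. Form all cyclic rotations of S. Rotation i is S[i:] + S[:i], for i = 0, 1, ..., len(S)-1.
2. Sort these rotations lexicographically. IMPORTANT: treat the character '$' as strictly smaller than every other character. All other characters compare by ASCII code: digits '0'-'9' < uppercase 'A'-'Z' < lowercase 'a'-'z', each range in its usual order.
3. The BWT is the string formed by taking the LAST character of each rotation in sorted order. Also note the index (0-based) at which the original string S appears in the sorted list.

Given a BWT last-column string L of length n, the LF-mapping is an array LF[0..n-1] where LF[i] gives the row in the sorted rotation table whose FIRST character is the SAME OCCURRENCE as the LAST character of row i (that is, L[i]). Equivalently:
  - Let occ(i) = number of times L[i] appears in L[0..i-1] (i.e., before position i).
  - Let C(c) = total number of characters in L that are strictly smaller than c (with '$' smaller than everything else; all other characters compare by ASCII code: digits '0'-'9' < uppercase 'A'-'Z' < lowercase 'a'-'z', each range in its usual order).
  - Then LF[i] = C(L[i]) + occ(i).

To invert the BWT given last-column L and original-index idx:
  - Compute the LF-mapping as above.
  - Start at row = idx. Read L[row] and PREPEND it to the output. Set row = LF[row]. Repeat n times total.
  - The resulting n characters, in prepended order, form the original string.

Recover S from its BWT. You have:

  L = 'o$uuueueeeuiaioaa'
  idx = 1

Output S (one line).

Answer: auaueioueeeiuauo$

Derivation:
LF mapping: 10 0 12 13 14 4 15 5 6 7 16 8 1 9 11 2 3
Walk LF starting at row 1, prepending L[row]:
  step 1: row=1, L[1]='$', prepend. Next row=LF[1]=0
  step 2: row=0, L[0]='o', prepend. Next row=LF[0]=10
  step 3: row=10, L[10]='u', prepend. Next row=LF[10]=16
  step 4: row=16, L[16]='a', prepend. Next row=LF[16]=3
  step 5: row=3, L[3]='u', prepend. Next row=LF[3]=13
  step 6: row=13, L[13]='i', prepend. Next row=LF[13]=9
  step 7: row=9, L[9]='e', prepend. Next row=LF[9]=7
  step 8: row=7, L[7]='e', prepend. Next row=LF[7]=5
  step 9: row=5, L[5]='e', prepend. Next row=LF[5]=4
  step 10: row=4, L[4]='u', prepend. Next row=LF[4]=14
  step 11: row=14, L[14]='o', prepend. Next row=LF[14]=11
  step 12: row=11, L[11]='i', prepend. Next row=LF[11]=8
  step 13: row=8, L[8]='e', prepend. Next row=LF[8]=6
  step 14: row=6, L[6]='u', prepend. Next row=LF[6]=15
  step 15: row=15, L[15]='a', prepend. Next row=LF[15]=2
  step 16: row=2, L[2]='u', prepend. Next row=LF[2]=12
  step 17: row=12, L[12]='a', prepend. Next row=LF[12]=1
Reversed output: auaueioueeeiuauo$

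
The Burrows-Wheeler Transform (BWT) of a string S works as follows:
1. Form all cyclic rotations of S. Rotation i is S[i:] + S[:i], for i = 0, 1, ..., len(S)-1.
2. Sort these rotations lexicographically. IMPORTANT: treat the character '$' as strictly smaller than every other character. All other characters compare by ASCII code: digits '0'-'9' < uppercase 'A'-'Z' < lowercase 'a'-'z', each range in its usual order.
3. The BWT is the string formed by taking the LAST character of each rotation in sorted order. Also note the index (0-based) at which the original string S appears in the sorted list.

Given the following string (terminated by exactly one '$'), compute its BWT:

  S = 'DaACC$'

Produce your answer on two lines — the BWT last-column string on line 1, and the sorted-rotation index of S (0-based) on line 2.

Answer: CaCA$D
4

Derivation:
All 6 rotations (rotation i = S[i:]+S[:i]):
  rot[0] = DaACC$
  rot[1] = aACC$D
  rot[2] = ACC$Da
  rot[3] = CC$DaA
  rot[4] = C$DaAC
  rot[5] = $DaACC
Sorted (with $ < everything):
  sorted[0] = $DaACC  (last char: 'C')
  sorted[1] = ACC$Da  (last char: 'a')
  sorted[2] = C$DaAC  (last char: 'C')
  sorted[3] = CC$DaA  (last char: 'A')
  sorted[4] = DaACC$  (last char: '$')
  sorted[5] = aACC$D  (last char: 'D')
Last column: CaCA$D
Original string S is at sorted index 4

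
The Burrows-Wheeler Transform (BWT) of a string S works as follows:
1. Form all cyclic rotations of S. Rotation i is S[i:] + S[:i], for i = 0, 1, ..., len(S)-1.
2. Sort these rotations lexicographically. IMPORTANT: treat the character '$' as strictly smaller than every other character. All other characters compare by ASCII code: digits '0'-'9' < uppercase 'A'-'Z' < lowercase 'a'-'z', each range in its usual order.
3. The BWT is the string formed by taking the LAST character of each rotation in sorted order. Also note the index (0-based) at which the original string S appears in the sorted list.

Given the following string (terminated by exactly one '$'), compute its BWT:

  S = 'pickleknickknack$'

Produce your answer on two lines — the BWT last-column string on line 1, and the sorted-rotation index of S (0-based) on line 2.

Answer: knaiilnpccckekkk$
16

Derivation:
All 17 rotations (rotation i = S[i:]+S[:i]):
  rot[0] = pickleknickknack$
  rot[1] = ickleknickknack$p
  rot[2] = ckleknickknack$pi
  rot[3] = kleknickknack$pic
  rot[4] = leknickknack$pick
  rot[5] = eknickknack$pickl
  rot[6] = knickknack$pickle
  rot[7] = nickknack$picklek
  rot[8] = ickknack$picklekn
  rot[9] = ckknack$picklekni
  rot[10] = kknack$pickleknic
  rot[11] = knack$pickleknick
  rot[12] = nack$pickleknickk
  rot[13] = ack$pickleknickkn
  rot[14] = ck$pickleknickkna
  rot[15] = k$pickleknickknac
  rot[16] = $pickleknickknack
Sorted (with $ < everything):
  sorted[0] = $pickleknickknack  (last char: 'k')
  sorted[1] = ack$pickleknickkn  (last char: 'n')
  sorted[2] = ck$pickleknickkna  (last char: 'a')
  sorted[3] = ckknack$picklekni  (last char: 'i')
  sorted[4] = ckleknickknack$pi  (last char: 'i')
  sorted[5] = eknickknack$pickl  (last char: 'l')
  sorted[6] = ickknack$picklekn  (last char: 'n')
  sorted[7] = ickleknickknack$p  (last char: 'p')
  sorted[8] = k$pickleknickknac  (last char: 'c')
  sorted[9] = kknack$pickleknic  (last char: 'c')
  sorted[10] = kleknickknack$pic  (last char: 'c')
  sorted[11] = knack$pickleknick  (last char: 'k')
  sorted[12] = knickknack$pickle  (last char: 'e')
  sorted[13] = leknickknack$pick  (last char: 'k')
  sorted[14] = nack$pickleknickk  (last char: 'k')
  sorted[15] = nickknack$picklek  (last char: 'k')
  sorted[16] = pickleknickknack$  (last char: '$')
Last column: knaiilnpccckekkk$
Original string S is at sorted index 16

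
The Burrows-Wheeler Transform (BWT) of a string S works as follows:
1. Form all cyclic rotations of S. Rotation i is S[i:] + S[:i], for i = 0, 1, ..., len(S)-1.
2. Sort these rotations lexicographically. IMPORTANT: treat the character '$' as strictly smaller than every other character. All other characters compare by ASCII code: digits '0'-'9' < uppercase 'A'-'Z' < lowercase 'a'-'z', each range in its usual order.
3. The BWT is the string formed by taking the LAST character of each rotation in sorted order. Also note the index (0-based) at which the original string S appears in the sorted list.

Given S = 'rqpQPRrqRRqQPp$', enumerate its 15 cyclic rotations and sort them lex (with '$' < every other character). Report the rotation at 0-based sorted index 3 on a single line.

Answer: QPRrqRRqQPp$rqp

Derivation:
All 15 rotations (rotation i = S[i:]+S[:i]):
  rot[0] = rqpQPRrqRRqQPp$
  rot[1] = qpQPRrqRRqQPp$r
  rot[2] = pQPRrqRRqQPp$rq
  rot[3] = QPRrqRRqQPp$rqp
  rot[4] = PRrqRRqQPp$rqpQ
  rot[5] = RrqRRqQPp$rqpQP
  rot[6] = rqRRqQPp$rqpQPR
  rot[7] = qRRqQPp$rqpQPRr
  rot[8] = RRqQPp$rqpQPRrq
  rot[9] = RqQPp$rqpQPRrqR
  rot[10] = qQPp$rqpQPRrqRR
  rot[11] = QPp$rqpQPRrqRRq
  rot[12] = Pp$rqpQPRrqRRqQ
  rot[13] = p$rqpQPRrqRRqQP
  rot[14] = $rqpQPRrqRRqQPp
Sorted (with $ < everything):
  sorted[0] = $rqpQPRrqRRqQPp
  sorted[1] = PRrqRRqQPp$rqpQ
  sorted[2] = Pp$rqpQPRrqRRqQ
  sorted[3] = QPRrqRRqQPp$rqp
  sorted[4] = QPp$rqpQPRrqRRq
  sorted[5] = RRqQPp$rqpQPRrq
  sorted[6] = RqQPp$rqpQPRrqR
  sorted[7] = RrqRRqQPp$rqpQP
  sorted[8] = p$rqpQPRrqRRqQP
  sorted[9] = pQPRrqRRqQPp$rq
  sorted[10] = qQPp$rqpQPRrqRR
  sorted[11] = qRRqQPp$rqpQPRr
  sorted[12] = qpQPRrqRRqQPp$r
  sorted[13] = rqRRqQPp$rqpQPR
  sorted[14] = rqpQPRrqRRqQPp$
sorted[3] = QPRrqRRqQPp$rqp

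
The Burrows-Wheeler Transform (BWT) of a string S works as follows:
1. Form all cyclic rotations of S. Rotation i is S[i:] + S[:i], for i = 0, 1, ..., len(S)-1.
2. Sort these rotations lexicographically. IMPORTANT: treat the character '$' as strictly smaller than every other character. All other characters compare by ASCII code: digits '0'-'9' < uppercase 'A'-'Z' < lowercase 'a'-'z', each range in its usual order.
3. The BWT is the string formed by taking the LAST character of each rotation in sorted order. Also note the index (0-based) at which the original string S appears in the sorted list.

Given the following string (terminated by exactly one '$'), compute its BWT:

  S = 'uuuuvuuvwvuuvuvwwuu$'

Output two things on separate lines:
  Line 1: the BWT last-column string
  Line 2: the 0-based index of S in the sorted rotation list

Answer: uuw$uuvvuuuvwuuuuwvv
3

Derivation:
All 20 rotations (rotation i = S[i:]+S[:i]):
  rot[0] = uuuuvuuvwvuuvuvwwuu$
  rot[1] = uuuvuuvwvuuvuvwwuu$u
  rot[2] = uuvuuvwvuuvuvwwuu$uu
  rot[3] = uvuuvwvuuvuvwwuu$uuu
  rot[4] = vuuvwvuuvuvwwuu$uuuu
  rot[5] = uuvwvuuvuvwwuu$uuuuv
  rot[6] = uvwvuuvuvwwuu$uuuuvu
  rot[7] = vwvuuvuvwwuu$uuuuvuu
  rot[8] = wvuuvuvwwuu$uuuuvuuv
  rot[9] = vuuvuvwwuu$uuuuvuuvw
  rot[10] = uuvuvwwuu$uuuuvuuvwv
  rot[11] = uvuvwwuu$uuuuvuuvwvu
  rot[12] = vuvwwuu$uuuuvuuvwvuu
  rot[13] = uvwwuu$uuuuvuuvwvuuv
  rot[14] = vwwuu$uuuuvuuvwvuuvu
  rot[15] = wwuu$uuuuvuuvwvuuvuv
  rot[16] = wuu$uuuuvuuvwvuuvuvw
  rot[17] = uu$uuuuvuuvwvuuvuvww
  rot[18] = u$uuuuvuuvwvuuvuvwwu
  rot[19] = $uuuuvuuvwvuuvuvwwuu
Sorted (with $ < everything):
  sorted[0] = $uuuuvuuvwvuuvuvwwuu  (last char: 'u')
  sorted[1] = u$uuuuvuuvwvuuvuvwwu  (last char: 'u')
  sorted[2] = uu$uuuuvuuvwvuuvuvww  (last char: 'w')
  sorted[3] = uuuuvuuvwvuuvuvwwuu$  (last char: '$')
  sorted[4] = uuuvuuvwvuuvuvwwuu$u  (last char: 'u')
  sorted[5] = uuvuuvwvuuvuvwwuu$uu  (last char: 'u')
  sorted[6] = uuvuvwwuu$uuuuvuuvwv  (last char: 'v')
  sorted[7] = uuvwvuuvuvwwuu$uuuuv  (last char: 'v')
  sorted[8] = uvuuvwvuuvuvwwuu$uuu  (last char: 'u')
  sorted[9] = uvuvwwuu$uuuuvuuvwvu  (last char: 'u')
  sorted[10] = uvwvuuvuvwwuu$uuuuvu  (last char: 'u')
  sorted[11] = uvwwuu$uuuuvuuvwvuuv  (last char: 'v')
  sorted[12] = vuuvuvwwuu$uuuuvuuvw  (last char: 'w')
  sorted[13] = vuuvwvuuvuvwwuu$uuuu  (last char: 'u')
  sorted[14] = vuvwwuu$uuuuvuuvwvuu  (last char: 'u')
  sorted[15] = vwvuuvuvwwuu$uuuuvuu  (last char: 'u')
  sorted[16] = vwwuu$uuuuvuuvwvuuvu  (last char: 'u')
  sorted[17] = wuu$uuuuvuuvwvuuvuvw  (last char: 'w')
  sorted[18] = wvuuvuvwwuu$uuuuvuuv  (last char: 'v')
  sorted[19] = wwuu$uuuuvuuvwvuuvuv  (last char: 'v')
Last column: uuw$uuvvuuuvwuuuuwvv
Original string S is at sorted index 3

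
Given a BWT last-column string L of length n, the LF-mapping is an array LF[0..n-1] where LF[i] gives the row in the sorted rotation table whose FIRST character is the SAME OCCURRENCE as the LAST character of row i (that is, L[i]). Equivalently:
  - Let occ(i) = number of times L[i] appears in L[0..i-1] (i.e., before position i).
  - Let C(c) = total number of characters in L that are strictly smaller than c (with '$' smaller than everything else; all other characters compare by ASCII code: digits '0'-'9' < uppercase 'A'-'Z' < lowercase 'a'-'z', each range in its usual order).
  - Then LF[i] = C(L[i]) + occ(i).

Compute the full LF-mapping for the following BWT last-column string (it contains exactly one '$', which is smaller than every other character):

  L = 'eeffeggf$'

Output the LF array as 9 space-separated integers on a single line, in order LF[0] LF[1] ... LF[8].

Answer: 1 2 4 5 3 7 8 6 0

Derivation:
Char counts: '$':1, 'e':3, 'f':3, 'g':2
C (first-col start): C('$')=0, C('e')=1, C('f')=4, C('g')=7
L[0]='e': occ=0, LF[0]=C('e')+0=1+0=1
L[1]='e': occ=1, LF[1]=C('e')+1=1+1=2
L[2]='f': occ=0, LF[2]=C('f')+0=4+0=4
L[3]='f': occ=1, LF[3]=C('f')+1=4+1=5
L[4]='e': occ=2, LF[4]=C('e')+2=1+2=3
L[5]='g': occ=0, LF[5]=C('g')+0=7+0=7
L[6]='g': occ=1, LF[6]=C('g')+1=7+1=8
L[7]='f': occ=2, LF[7]=C('f')+2=4+2=6
L[8]='$': occ=0, LF[8]=C('$')+0=0+0=0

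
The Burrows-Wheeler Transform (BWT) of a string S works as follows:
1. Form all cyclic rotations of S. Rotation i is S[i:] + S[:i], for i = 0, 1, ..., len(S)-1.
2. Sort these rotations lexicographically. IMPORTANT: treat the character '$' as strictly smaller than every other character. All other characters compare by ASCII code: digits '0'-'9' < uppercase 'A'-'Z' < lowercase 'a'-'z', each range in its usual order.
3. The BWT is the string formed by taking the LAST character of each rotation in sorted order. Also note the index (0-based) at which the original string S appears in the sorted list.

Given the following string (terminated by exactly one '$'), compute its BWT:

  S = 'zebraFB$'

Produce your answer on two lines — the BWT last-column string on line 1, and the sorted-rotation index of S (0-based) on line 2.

Answer: BFarezb$
7

Derivation:
All 8 rotations (rotation i = S[i:]+S[:i]):
  rot[0] = zebraFB$
  rot[1] = ebraFB$z
  rot[2] = braFB$ze
  rot[3] = raFB$zeb
  rot[4] = aFB$zebr
  rot[5] = FB$zebra
  rot[6] = B$zebraF
  rot[7] = $zebraFB
Sorted (with $ < everything):
  sorted[0] = $zebraFB  (last char: 'B')
  sorted[1] = B$zebraF  (last char: 'F')
  sorted[2] = FB$zebra  (last char: 'a')
  sorted[3] = aFB$zebr  (last char: 'r')
  sorted[4] = braFB$ze  (last char: 'e')
  sorted[5] = ebraFB$z  (last char: 'z')
  sorted[6] = raFB$zeb  (last char: 'b')
  sorted[7] = zebraFB$  (last char: '$')
Last column: BFarezb$
Original string S is at sorted index 7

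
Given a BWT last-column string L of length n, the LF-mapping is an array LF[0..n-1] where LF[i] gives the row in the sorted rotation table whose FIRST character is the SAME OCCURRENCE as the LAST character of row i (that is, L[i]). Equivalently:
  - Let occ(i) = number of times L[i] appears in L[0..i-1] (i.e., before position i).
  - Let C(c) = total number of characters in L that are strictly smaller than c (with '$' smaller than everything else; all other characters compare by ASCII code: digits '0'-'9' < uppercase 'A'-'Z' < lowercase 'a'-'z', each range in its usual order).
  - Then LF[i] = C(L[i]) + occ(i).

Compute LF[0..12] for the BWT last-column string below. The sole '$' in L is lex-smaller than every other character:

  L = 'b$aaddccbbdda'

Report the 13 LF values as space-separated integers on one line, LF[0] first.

Char counts: '$':1, 'a':3, 'b':3, 'c':2, 'd':4
C (first-col start): C('$')=0, C('a')=1, C('b')=4, C('c')=7, C('d')=9
L[0]='b': occ=0, LF[0]=C('b')+0=4+0=4
L[1]='$': occ=0, LF[1]=C('$')+0=0+0=0
L[2]='a': occ=0, LF[2]=C('a')+0=1+0=1
L[3]='a': occ=1, LF[3]=C('a')+1=1+1=2
L[4]='d': occ=0, LF[4]=C('d')+0=9+0=9
L[5]='d': occ=1, LF[5]=C('d')+1=9+1=10
L[6]='c': occ=0, LF[6]=C('c')+0=7+0=7
L[7]='c': occ=1, LF[7]=C('c')+1=7+1=8
L[8]='b': occ=1, LF[8]=C('b')+1=4+1=5
L[9]='b': occ=2, LF[9]=C('b')+2=4+2=6
L[10]='d': occ=2, LF[10]=C('d')+2=9+2=11
L[11]='d': occ=3, LF[11]=C('d')+3=9+3=12
L[12]='a': occ=2, LF[12]=C('a')+2=1+2=3

Answer: 4 0 1 2 9 10 7 8 5 6 11 12 3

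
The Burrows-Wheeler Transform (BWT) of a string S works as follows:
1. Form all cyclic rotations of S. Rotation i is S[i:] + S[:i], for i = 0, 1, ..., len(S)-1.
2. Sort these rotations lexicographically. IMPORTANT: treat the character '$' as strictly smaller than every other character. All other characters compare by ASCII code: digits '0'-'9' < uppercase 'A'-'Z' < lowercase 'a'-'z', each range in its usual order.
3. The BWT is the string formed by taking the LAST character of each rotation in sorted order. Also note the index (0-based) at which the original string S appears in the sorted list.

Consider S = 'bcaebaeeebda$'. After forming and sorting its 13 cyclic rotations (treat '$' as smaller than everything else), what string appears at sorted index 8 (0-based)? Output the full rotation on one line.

All 13 rotations (rotation i = S[i:]+S[:i]):
  rot[0] = bcaebaeeebda$
  rot[1] = caebaeeebda$b
  rot[2] = aebaeeebda$bc
  rot[3] = ebaeeebda$bca
  rot[4] = baeeebda$bcae
  rot[5] = aeeebda$bcaeb
  rot[6] = eeebda$bcaeba
  rot[7] = eebda$bcaebae
  rot[8] = ebda$bcaebaee
  rot[9] = bda$bcaebaeee
  rot[10] = da$bcaebaeeeb
  rot[11] = a$bcaebaeeebd
  rot[12] = $bcaebaeeebda
Sorted (with $ < everything):
  sorted[0] = $bcaebaeeebda
  sorted[1] = a$bcaebaeeebd
  sorted[2] = aebaeeebda$bc
  sorted[3] = aeeebda$bcaeb
  sorted[4] = baeeebda$bcae
  sorted[5] = bcaebaeeebda$
  sorted[6] = bda$bcaebaeee
  sorted[7] = caebaeeebda$b
  sorted[8] = da$bcaebaeeeb
  sorted[9] = ebaeeebda$bca
  sorted[10] = ebda$bcaebaee
  sorted[11] = eebda$bcaebae
  sorted[12] = eeebda$bcaeba
sorted[8] = da$bcaebaeeeb

Answer: da$bcaebaeeeb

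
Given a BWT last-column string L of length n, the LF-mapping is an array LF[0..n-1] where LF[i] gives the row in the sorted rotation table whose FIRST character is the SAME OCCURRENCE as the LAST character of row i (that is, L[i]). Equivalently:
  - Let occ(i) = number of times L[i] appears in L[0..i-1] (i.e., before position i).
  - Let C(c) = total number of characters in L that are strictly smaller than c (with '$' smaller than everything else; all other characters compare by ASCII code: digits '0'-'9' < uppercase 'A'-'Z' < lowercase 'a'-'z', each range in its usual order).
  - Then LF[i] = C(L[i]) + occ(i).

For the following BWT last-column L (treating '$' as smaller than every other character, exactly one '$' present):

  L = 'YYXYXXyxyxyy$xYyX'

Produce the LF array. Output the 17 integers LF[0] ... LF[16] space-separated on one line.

Char counts: '$':1, 'X':4, 'Y':4, 'x':3, 'y':5
C (first-col start): C('$')=0, C('X')=1, C('Y')=5, C('x')=9, C('y')=12
L[0]='Y': occ=0, LF[0]=C('Y')+0=5+0=5
L[1]='Y': occ=1, LF[1]=C('Y')+1=5+1=6
L[2]='X': occ=0, LF[2]=C('X')+0=1+0=1
L[3]='Y': occ=2, LF[3]=C('Y')+2=5+2=7
L[4]='X': occ=1, LF[4]=C('X')+1=1+1=2
L[5]='X': occ=2, LF[5]=C('X')+2=1+2=3
L[6]='y': occ=0, LF[6]=C('y')+0=12+0=12
L[7]='x': occ=0, LF[7]=C('x')+0=9+0=9
L[8]='y': occ=1, LF[8]=C('y')+1=12+1=13
L[9]='x': occ=1, LF[9]=C('x')+1=9+1=10
L[10]='y': occ=2, LF[10]=C('y')+2=12+2=14
L[11]='y': occ=3, LF[11]=C('y')+3=12+3=15
L[12]='$': occ=0, LF[12]=C('$')+0=0+0=0
L[13]='x': occ=2, LF[13]=C('x')+2=9+2=11
L[14]='Y': occ=3, LF[14]=C('Y')+3=5+3=8
L[15]='y': occ=4, LF[15]=C('y')+4=12+4=16
L[16]='X': occ=3, LF[16]=C('X')+3=1+3=4

Answer: 5 6 1 7 2 3 12 9 13 10 14 15 0 11 8 16 4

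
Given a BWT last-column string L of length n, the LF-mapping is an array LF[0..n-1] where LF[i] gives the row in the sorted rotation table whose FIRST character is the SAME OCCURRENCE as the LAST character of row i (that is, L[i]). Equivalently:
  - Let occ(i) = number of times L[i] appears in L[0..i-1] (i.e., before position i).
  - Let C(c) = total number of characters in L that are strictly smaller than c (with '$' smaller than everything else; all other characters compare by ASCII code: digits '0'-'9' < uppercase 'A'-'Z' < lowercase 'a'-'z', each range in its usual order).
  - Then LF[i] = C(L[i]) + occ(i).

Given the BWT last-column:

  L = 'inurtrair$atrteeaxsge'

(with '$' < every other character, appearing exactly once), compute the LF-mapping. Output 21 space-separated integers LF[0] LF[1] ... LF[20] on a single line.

Char counts: '$':1, 'a':3, 'e':3, 'g':1, 'i':2, 'n':1, 'r':4, 's':1, 't':3, 'u':1, 'x':1
C (first-col start): C('$')=0, C('a')=1, C('e')=4, C('g')=7, C('i')=8, C('n')=10, C('r')=11, C('s')=15, C('t')=16, C('u')=19, C('x')=20
L[0]='i': occ=0, LF[0]=C('i')+0=8+0=8
L[1]='n': occ=0, LF[1]=C('n')+0=10+0=10
L[2]='u': occ=0, LF[2]=C('u')+0=19+0=19
L[3]='r': occ=0, LF[3]=C('r')+0=11+0=11
L[4]='t': occ=0, LF[4]=C('t')+0=16+0=16
L[5]='r': occ=1, LF[5]=C('r')+1=11+1=12
L[6]='a': occ=0, LF[6]=C('a')+0=1+0=1
L[7]='i': occ=1, LF[7]=C('i')+1=8+1=9
L[8]='r': occ=2, LF[8]=C('r')+2=11+2=13
L[9]='$': occ=0, LF[9]=C('$')+0=0+0=0
L[10]='a': occ=1, LF[10]=C('a')+1=1+1=2
L[11]='t': occ=1, LF[11]=C('t')+1=16+1=17
L[12]='r': occ=3, LF[12]=C('r')+3=11+3=14
L[13]='t': occ=2, LF[13]=C('t')+2=16+2=18
L[14]='e': occ=0, LF[14]=C('e')+0=4+0=4
L[15]='e': occ=1, LF[15]=C('e')+1=4+1=5
L[16]='a': occ=2, LF[16]=C('a')+2=1+2=3
L[17]='x': occ=0, LF[17]=C('x')+0=20+0=20
L[18]='s': occ=0, LF[18]=C('s')+0=15+0=15
L[19]='g': occ=0, LF[19]=C('g')+0=7+0=7
L[20]='e': occ=2, LF[20]=C('e')+2=4+2=6

Answer: 8 10 19 11 16 12 1 9 13 0 2 17 14 18 4 5 3 20 15 7 6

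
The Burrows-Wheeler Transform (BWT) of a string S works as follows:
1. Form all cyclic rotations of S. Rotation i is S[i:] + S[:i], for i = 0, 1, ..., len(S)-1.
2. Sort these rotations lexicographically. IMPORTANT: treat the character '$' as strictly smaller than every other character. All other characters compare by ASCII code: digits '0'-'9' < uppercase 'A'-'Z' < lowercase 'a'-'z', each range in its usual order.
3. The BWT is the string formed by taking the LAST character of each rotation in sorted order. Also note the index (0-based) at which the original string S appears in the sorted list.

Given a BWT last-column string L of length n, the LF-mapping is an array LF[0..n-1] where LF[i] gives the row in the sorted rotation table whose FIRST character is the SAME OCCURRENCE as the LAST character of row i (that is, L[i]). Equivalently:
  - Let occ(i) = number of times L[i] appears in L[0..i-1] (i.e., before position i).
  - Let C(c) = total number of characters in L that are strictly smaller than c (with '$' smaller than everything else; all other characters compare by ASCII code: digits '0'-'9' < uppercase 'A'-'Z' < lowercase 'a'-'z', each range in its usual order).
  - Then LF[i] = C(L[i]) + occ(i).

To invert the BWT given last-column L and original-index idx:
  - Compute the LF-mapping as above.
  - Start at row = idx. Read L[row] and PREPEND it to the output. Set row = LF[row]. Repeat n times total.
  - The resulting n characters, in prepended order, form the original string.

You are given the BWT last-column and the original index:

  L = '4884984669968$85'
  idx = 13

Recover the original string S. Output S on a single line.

Answer: 959866889844684$

Derivation:
LF mapping: 1 8 9 2 13 10 3 5 6 14 15 7 11 0 12 4
Walk LF starting at row 13, prepending L[row]:
  step 1: row=13, L[13]='$', prepend. Next row=LF[13]=0
  step 2: row=0, L[0]='4', prepend. Next row=LF[0]=1
  step 3: row=1, L[1]='8', prepend. Next row=LF[1]=8
  step 4: row=8, L[8]='6', prepend. Next row=LF[8]=6
  step 5: row=6, L[6]='4', prepend. Next row=LF[6]=3
  step 6: row=3, L[3]='4', prepend. Next row=LF[3]=2
  step 7: row=2, L[2]='8', prepend. Next row=LF[2]=9
  step 8: row=9, L[9]='9', prepend. Next row=LF[9]=14
  step 9: row=14, L[14]='8', prepend. Next row=LF[14]=12
  step 10: row=12, L[12]='8', prepend. Next row=LF[12]=11
  step 11: row=11, L[11]='6', prepend. Next row=LF[11]=7
  step 12: row=7, L[7]='6', prepend. Next row=LF[7]=5
  step 13: row=5, L[5]='8', prepend. Next row=LF[5]=10
  step 14: row=10, L[10]='9', prepend. Next row=LF[10]=15
  step 15: row=15, L[15]='5', prepend. Next row=LF[15]=4
  step 16: row=4, L[4]='9', prepend. Next row=LF[4]=13
Reversed output: 959866889844684$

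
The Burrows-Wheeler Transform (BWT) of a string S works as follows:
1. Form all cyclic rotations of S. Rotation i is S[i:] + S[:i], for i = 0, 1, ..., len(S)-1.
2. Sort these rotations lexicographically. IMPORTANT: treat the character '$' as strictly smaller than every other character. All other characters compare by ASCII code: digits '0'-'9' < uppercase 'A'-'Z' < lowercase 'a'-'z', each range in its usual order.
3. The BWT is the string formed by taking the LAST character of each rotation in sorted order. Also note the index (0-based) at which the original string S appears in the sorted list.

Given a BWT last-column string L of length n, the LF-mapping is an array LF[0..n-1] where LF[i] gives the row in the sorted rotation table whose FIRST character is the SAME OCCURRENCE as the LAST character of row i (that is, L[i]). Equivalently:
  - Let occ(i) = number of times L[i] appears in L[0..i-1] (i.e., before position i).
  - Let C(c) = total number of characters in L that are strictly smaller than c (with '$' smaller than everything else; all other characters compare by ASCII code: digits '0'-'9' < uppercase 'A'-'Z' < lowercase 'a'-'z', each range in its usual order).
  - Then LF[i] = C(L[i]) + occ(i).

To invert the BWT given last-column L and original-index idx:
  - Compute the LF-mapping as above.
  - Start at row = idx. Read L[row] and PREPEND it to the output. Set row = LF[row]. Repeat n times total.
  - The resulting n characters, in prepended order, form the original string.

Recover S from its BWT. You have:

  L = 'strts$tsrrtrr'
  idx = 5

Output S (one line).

Answer: rttrtrrssrts$

Derivation:
LF mapping: 6 9 1 10 7 0 11 8 2 3 12 4 5
Walk LF starting at row 5, prepending L[row]:
  step 1: row=5, L[5]='$', prepend. Next row=LF[5]=0
  step 2: row=0, L[0]='s', prepend. Next row=LF[0]=6
  step 3: row=6, L[6]='t', prepend. Next row=LF[6]=11
  step 4: row=11, L[11]='r', prepend. Next row=LF[11]=4
  step 5: row=4, L[4]='s', prepend. Next row=LF[4]=7
  step 6: row=7, L[7]='s', prepend. Next row=LF[7]=8
  step 7: row=8, L[8]='r', prepend. Next row=LF[8]=2
  step 8: row=2, L[2]='r', prepend. Next row=LF[2]=1
  step 9: row=1, L[1]='t', prepend. Next row=LF[1]=9
  step 10: row=9, L[9]='r', prepend. Next row=LF[9]=3
  step 11: row=3, L[3]='t', prepend. Next row=LF[3]=10
  step 12: row=10, L[10]='t', prepend. Next row=LF[10]=12
  step 13: row=12, L[12]='r', prepend. Next row=LF[12]=5
Reversed output: rttrtrrssrts$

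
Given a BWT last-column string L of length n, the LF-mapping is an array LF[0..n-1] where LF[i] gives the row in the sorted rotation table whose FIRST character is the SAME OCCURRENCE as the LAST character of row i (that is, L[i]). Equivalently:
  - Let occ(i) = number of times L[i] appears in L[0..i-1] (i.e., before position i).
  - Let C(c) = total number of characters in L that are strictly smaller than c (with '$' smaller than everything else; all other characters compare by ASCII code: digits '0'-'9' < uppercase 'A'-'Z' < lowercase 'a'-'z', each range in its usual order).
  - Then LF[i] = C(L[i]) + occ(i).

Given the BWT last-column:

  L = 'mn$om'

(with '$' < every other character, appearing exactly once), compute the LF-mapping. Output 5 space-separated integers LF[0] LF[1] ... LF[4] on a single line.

Char counts: '$':1, 'm':2, 'n':1, 'o':1
C (first-col start): C('$')=0, C('m')=1, C('n')=3, C('o')=4
L[0]='m': occ=0, LF[0]=C('m')+0=1+0=1
L[1]='n': occ=0, LF[1]=C('n')+0=3+0=3
L[2]='$': occ=0, LF[2]=C('$')+0=0+0=0
L[3]='o': occ=0, LF[3]=C('o')+0=4+0=4
L[4]='m': occ=1, LF[4]=C('m')+1=1+1=2

Answer: 1 3 0 4 2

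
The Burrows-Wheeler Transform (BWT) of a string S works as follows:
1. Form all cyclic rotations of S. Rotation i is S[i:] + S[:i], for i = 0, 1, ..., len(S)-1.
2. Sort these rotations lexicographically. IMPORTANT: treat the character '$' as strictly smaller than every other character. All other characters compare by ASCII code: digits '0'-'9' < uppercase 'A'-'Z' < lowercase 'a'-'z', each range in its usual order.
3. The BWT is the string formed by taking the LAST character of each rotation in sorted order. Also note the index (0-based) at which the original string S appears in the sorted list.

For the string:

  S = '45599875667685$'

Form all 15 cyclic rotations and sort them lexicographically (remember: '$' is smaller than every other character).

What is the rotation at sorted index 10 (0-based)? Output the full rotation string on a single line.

All 15 rotations (rotation i = S[i:]+S[:i]):
  rot[0] = 45599875667685$
  rot[1] = 5599875667685$4
  rot[2] = 599875667685$45
  rot[3] = 99875667685$455
  rot[4] = 9875667685$4559
  rot[5] = 875667685$45599
  rot[6] = 75667685$455998
  rot[7] = 5667685$4559987
  rot[8] = 667685$45599875
  rot[9] = 67685$455998756
  rot[10] = 7685$4559987566
  rot[11] = 685$45599875667
  rot[12] = 85$455998756676
  rot[13] = 5$4559987566768
  rot[14] = $45599875667685
Sorted (with $ < everything):
  sorted[0] = $45599875667685
  sorted[1] = 45599875667685$
  sorted[2] = 5$4559987566768
  sorted[3] = 5599875667685$4
  sorted[4] = 5667685$4559987
  sorted[5] = 599875667685$45
  sorted[6] = 667685$45599875
  sorted[7] = 67685$455998756
  sorted[8] = 685$45599875667
  sorted[9] = 75667685$455998
  sorted[10] = 7685$4559987566
  sorted[11] = 85$455998756676
  sorted[12] = 875667685$45599
  sorted[13] = 9875667685$4559
  sorted[14] = 99875667685$455
sorted[10] = 7685$4559987566

Answer: 7685$4559987566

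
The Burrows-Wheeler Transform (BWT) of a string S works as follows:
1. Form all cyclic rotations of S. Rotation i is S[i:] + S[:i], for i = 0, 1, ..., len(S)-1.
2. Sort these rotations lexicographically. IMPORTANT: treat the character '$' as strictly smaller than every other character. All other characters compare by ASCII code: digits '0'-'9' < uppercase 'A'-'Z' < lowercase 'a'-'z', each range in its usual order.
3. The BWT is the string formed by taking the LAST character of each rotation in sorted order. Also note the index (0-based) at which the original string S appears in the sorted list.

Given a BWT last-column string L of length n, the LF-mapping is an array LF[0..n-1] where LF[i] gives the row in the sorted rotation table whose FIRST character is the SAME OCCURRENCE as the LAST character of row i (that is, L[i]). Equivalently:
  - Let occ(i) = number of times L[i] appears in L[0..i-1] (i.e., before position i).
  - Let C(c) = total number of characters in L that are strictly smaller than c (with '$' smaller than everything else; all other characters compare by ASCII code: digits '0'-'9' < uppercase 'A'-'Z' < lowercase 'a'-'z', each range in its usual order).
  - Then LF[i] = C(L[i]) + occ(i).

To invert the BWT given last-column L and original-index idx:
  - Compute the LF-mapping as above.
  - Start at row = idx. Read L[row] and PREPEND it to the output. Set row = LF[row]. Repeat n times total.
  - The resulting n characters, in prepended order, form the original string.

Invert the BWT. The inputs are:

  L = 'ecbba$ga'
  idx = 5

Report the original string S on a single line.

Answer: cabbage$

Derivation:
LF mapping: 6 5 3 4 1 0 7 2
Walk LF starting at row 5, prepending L[row]:
  step 1: row=5, L[5]='$', prepend. Next row=LF[5]=0
  step 2: row=0, L[0]='e', prepend. Next row=LF[0]=6
  step 3: row=6, L[6]='g', prepend. Next row=LF[6]=7
  step 4: row=7, L[7]='a', prepend. Next row=LF[7]=2
  step 5: row=2, L[2]='b', prepend. Next row=LF[2]=3
  step 6: row=3, L[3]='b', prepend. Next row=LF[3]=4
  step 7: row=4, L[4]='a', prepend. Next row=LF[4]=1
  step 8: row=1, L[1]='c', prepend. Next row=LF[1]=5
Reversed output: cabbage$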